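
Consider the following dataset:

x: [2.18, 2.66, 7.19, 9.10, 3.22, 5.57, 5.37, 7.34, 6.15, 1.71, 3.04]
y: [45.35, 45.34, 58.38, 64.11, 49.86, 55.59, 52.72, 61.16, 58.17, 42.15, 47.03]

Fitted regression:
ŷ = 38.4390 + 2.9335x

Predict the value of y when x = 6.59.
ŷ = 57.7708

x = 6.59 lies inside the observed range [1.71, 9.10], so the fitted equation applies directly:

ŷ = 38.4390 + 2.9335 × 6.59
ŷ = 38.4390 + 19.3318
ŷ = 57.7708

This is a point prediction; actual observations scatter around it by roughly the residual standard deviation.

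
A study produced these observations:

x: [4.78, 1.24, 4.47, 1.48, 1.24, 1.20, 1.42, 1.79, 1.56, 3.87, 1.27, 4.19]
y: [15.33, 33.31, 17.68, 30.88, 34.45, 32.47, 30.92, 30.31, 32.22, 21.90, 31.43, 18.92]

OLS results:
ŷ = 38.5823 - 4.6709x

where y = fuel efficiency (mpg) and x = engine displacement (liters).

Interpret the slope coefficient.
An increase of one liter in engine displacement is associated with a 4.6709 mpg decrease in predicted fuel efficiency.

The slope coefficient β₁ = -4.6709 represents the marginal effect of engine displacement on fuel efficiency.

Interpretation:
- Engine displacement up by 1 liter → predicted fuel efficiency decreases by 4.6709 mpg
- The effect is assumed constant over the observed range of x (linearity)

The intercept β₀ = 38.5823 is the predicted fuel efficiency when engine displacement = 0; since the smallest observed x is 1.20, this is an extrapolation and mainly anchors the line.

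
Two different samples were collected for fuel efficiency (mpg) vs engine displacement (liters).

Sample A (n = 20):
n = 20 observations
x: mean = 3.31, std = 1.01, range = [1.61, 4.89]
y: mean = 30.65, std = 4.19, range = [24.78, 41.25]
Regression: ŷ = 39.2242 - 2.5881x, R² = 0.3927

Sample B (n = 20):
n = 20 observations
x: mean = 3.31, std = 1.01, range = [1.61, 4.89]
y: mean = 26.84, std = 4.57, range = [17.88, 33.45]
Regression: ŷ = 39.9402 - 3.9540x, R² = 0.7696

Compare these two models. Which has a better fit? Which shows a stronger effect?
Model B has the better fit (R² = 0.7696 vs 0.3927). Model B shows the stronger effect (|β₁| = 3.9540 vs 2.5881).

Model Comparison:

Fit — compare R²:
- Model A: R² = 0.3927 → 39.27% of variance in fuel efficiency explained
- Model B: R² = 0.7696 → 76.96% of variance in fuel efficiency explained
- 0.7696 > 0.3927 → Model B has the better fit

Strength of effect — compare |β₁|:
- Model A: β₁ = -2.5881 → predicted fuel efficiency falls 2.5881 mpg per additional liter of engine displacement
- Model B: β₁ = -3.9540 → predicted fuel efficiency falls 3.9540 mpg per additional liter of engine displacement
- |-2.5881| < |-3.9540| → Model B shows the stronger marginal effect

Note: R² measures how tightly points cluster around the line; β₁ measures how steep the line is — they answer different questions.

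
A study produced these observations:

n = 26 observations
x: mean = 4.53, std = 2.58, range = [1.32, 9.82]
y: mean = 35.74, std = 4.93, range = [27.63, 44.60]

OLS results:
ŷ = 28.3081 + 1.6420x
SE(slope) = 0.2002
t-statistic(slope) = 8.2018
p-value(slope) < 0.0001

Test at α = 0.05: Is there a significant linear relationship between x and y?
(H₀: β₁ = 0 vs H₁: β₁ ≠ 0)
Since p-value < 0.0001 < α = 0.05, reject H₀ — the slope is significantly different from 0.

Hypothesis test for the slope coefficient:

H₀: β₁ = 0 (no linear relationship)
H₁: β₁ ≠ 0 (linear relationship exists)

Test statistic: t = β̂₁ / SE(β̂₁) = 1.6420 / 0.2002 = 8.2018

The p-value (<0.0001) is the probability, under H₀, of a t-statistic at least as extreme as |t| = 8.2018 (two-sided, df = n − 2 = 24).

Decision rule: reject H₀ if p-value < α.
p-value < 0.0001 < α = 0.05 → reject H₀.

Conclusion: the linear association between x and y is significant at the 5% level.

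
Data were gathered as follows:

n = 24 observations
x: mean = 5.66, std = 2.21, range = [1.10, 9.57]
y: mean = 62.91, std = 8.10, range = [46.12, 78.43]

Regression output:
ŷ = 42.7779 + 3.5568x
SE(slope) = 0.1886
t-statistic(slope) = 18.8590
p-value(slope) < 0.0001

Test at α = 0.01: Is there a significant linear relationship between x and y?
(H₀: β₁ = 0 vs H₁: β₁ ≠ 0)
p-value < 0.0001 < α = 0.01, so we reject H₀. The relationship is significant.

Hypothesis test for the slope coefficient:

H₀: β₁ = 0 (no linear relationship)
H₁: β₁ ≠ 0 (linear relationship exists)

Test statistic: t = β̂₁ / SE(β̂₁) = 3.5568 / 0.1886 = 18.8590

The p-value (<0.0001) is the probability, under H₀, of a t-statistic at least as extreme as |t| = 18.8590 (two-sided, df = n − 2 = 22).

Decision rule: reject H₀ if p-value < α.
p-value < 0.0001 < α = 0.01 → reject H₀.

There is sufficient evidence at the 1% significance level to conclude that a linear relationship exists between x and y.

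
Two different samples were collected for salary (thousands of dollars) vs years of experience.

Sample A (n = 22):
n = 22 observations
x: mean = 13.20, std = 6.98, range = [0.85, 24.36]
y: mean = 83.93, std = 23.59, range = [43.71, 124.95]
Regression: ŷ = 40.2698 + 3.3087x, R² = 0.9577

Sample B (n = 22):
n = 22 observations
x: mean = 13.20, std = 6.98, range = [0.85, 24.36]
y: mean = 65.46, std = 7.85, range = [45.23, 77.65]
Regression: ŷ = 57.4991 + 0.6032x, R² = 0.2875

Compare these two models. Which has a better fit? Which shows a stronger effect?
Model A has the better fit (R² = 0.9577 vs 0.2875). Model A shows the stronger effect (|β₁| = 3.3087 vs 0.6032).

Model Comparison:

Fit — compare R²:
- Model A: R² = 0.9577 → 95.77% of variance in salary explained
- Model B: R² = 0.2875 → 28.75% of variance in salary explained
- 0.9577 > 0.2875 → Model A has the better fit

Strength of effect — compare |β₁|:
- Model A: β₁ = 3.3087 → predicted salary rises 3.3087 thousand dollars per additional year of experience
- Model B: β₁ = 0.6032 → predicted salary rises 0.6032 thousand dollars per additional year of experience
- |3.3087| > |0.6032| → Model A shows the stronger marginal effect

Notes:
- R² measures how tightly points cluster around the line; β₁ measures how steep the line is — they answer different questions.
- A steeper slope doesn't make a better model if the scatter around the line is large.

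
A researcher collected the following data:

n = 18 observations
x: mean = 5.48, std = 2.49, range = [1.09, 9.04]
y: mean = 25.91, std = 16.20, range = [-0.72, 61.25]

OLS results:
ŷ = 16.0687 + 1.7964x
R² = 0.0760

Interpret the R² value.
About 7.60% of the variability in y is accounted for by the regression on x (R² = 0.0760) — a weak linear fit.

The coefficient of determination R² is the fraction of the total variation in y that the fitted line accounts for.

Here R² = 0.0760:
- Explained: 7.60% of the variation in y
- Unexplained (residual): 100% − 7.60% = 92.40%
- Rule of thumb (below 0.3 weak; 0.3 to below 0.7 moderate; 0.7 and above strong) → weak

Calculation: R² = 1 − (SS_res / SS_tot), where SS_res is the sum of squared residuals and SS_tot the total sum of squares.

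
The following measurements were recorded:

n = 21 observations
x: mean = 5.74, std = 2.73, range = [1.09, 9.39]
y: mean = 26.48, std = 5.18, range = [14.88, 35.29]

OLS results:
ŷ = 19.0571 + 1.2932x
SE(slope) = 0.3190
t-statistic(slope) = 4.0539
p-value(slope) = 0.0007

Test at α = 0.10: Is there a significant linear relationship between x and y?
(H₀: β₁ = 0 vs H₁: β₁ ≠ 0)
p-value = 0.0007 < α = 0.10, so we reject H₀. The relationship is significant.

Hypothesis test for the slope coefficient:

H₀: β₁ = 0 (no linear relationship)
H₁: β₁ ≠ 0 (linear relationship exists)

Test statistic: t = β̂₁ / SE(β̂₁) = 1.2932 / 0.3190 = 4.0539

p = 0.0007: how often a slope estimate this far from 0 (in SE units) would arise by chance if β₁ were truly 0.

Decision rule: reject H₀ if p-value < α.
p-value = 0.0007 < α = 0.10 → reject H₀.

There is sufficient evidence at the 10% significance level to conclude that a linear relationship exists between x and y.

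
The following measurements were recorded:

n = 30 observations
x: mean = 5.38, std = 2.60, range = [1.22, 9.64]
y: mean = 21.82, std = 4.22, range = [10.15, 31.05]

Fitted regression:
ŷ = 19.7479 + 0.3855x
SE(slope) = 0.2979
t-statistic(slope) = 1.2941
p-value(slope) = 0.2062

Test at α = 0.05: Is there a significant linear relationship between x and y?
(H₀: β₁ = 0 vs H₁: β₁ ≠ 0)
p-value = 0.2062 ≥ α = 0.05, so we fail to reject H₀. The relationship is not significant.

Hypothesis test for the slope coefficient:

H₀: β₁ = 0 (no linear relationship)
H₁: β₁ ≠ 0 (linear relationship exists)

Test statistic: t = β̂₁ / SE(β̂₁) = 0.3855 / 0.2979 = 1.2941

The p-value (0.2062) is the probability, under H₀, of a t-statistic at least as extreme as |t| = 1.2941 (two-sided, df = n − 2 = 28).

Decision rule: reject H₀ if p-value < α.
p-value = 0.2062 ≥ α = 0.05 → fail to reject H₀.

At α = 0.05 the data do not provide convincing evidence of a nonzero slope.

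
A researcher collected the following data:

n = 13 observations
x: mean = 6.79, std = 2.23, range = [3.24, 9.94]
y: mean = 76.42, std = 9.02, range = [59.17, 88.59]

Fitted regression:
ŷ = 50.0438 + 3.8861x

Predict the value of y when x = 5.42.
ŷ = 71.1065

x = 5.42 lies inside the observed range [3.24, 9.94], so the fitted equation applies directly:

ŷ = 50.0438 + 3.8861 × 5.42
ŷ = 50.0438 + 21.0627
ŷ = 71.1065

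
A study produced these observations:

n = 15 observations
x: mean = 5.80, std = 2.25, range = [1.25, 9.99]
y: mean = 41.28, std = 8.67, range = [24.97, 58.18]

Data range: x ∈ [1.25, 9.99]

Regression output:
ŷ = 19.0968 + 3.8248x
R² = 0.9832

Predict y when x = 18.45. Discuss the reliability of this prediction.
ŷ = 89.6644 (extrapolation — x = 18.45 lies outside [1.25, 9.99], so reliability is low).

Prediction calculation:
ŷ = 19.0968 + 3.8248 × 18.45
ŷ = 89.6644

Reliability:
- Data range: x ∈ [1.25, 9.99]
- Prediction point: x = 18.45 is 8.46 units above the observed range → this is EXTRAPOLATION, not interpolation

Why that matters here:
- R² describes fit only over the sampled x values; it says nothing about behaviour beyond them
- Real relationships often flatten, saturate, or turn nonlinear at extremes

Report the number if required, but flag clearly that it is an extrapolation.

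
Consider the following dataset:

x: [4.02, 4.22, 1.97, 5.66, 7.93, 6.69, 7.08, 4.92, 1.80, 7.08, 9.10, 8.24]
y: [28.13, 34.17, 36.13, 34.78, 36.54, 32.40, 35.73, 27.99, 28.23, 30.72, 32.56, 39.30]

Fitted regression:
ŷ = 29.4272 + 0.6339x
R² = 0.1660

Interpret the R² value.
About 16.60% of the variability in y is accounted for by the regression on x (R² = 0.1660) — a weak linear fit.

R² (coefficient of determination) measures the proportion of variance in y explained by the regression model.

Here R² = 0.1660:
- Explained: 16.60% of the variation in y
- Unexplained (residual): 100% − 16.60% = 83.40%
- Rule of thumb (below 0.3 weak; 0.3 to below 0.7 moderate; 0.7 and above strong) → weak

Calculation: R² = 1 − (SS_res / SS_tot), where SS_res is the sum of squared residuals and SS_tot the total sum of squares.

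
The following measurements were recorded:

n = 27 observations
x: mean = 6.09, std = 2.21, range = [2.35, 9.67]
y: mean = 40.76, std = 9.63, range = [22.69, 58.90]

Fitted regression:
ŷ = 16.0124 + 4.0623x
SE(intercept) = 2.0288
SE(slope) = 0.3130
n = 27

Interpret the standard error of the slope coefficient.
The slope 4.0623 is pinned down to within about ±0.3130 (one SE) by these data — relative uncertainty 7.7%, i.e. precise.

SE(β̂₁) = s / √Sxx, where s is the residual standard deviation and Sxx = Σ(x − x̄)². It is the yardstick for how far β̂₁ = 4.0623 could plausibly be from the true slope.

Relative precision:
- SE / |β̂₁| = 0.3130 / 4.0623 = 7.7%
- Rule of thumb (under 20%: precise; 20% to under 50%: moderately precise; 50% or more: imprecise) → precise

Rough 95% range (±2 SE): 4.0623 ± 0.6260 → (3.4363, 4.6883).

What drives SE(β̂₁): larger n (here n = 27) → smaller SE.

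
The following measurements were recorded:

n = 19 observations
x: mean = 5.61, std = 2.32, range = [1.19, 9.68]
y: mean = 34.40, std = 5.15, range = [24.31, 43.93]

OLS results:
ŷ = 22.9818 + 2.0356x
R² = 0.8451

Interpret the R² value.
R² = 0.8451 means 84.51% of the variation in y is explained by the linear relationship with x. This indicates a strong fit.

R² = 1 − SS_res/SS_tot compares the residual scatter to the total scatter of y about its mean.

Here R² = 0.8451:
- Explained: 84.51% of the variation in y
- Unexplained (residual): 100% − 84.51% = 15.49%
- Rule of thumb (below 0.3 weak; 0.3 to below 0.7 moderate; 0.7 and above strong) → strong

Equivalently, for simple linear regression R² = r², so |r| = √0.8451 ≈ 0.9193.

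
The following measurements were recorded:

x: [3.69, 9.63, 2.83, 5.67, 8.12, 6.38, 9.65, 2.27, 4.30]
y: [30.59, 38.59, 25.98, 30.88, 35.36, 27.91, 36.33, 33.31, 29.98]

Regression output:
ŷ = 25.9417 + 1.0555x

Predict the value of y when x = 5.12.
ŷ = 31.3459

x = 5.12 lies inside the observed range [2.27, 9.65], so the fitted equation applies directly:

ŷ = 25.9417 + 1.0555 × 5.12
ŷ = 25.9417 + 5.4042
ŷ = 31.3459

This is a point prediction; actual observations scatter around it by roughly the residual standard deviation.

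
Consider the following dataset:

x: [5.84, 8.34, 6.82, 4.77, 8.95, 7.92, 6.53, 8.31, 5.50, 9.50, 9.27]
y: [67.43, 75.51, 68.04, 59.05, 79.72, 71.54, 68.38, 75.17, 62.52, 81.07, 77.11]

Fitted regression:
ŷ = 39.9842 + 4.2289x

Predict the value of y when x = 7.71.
ŷ = 72.5890

To predict y for x = 7.71, substitute into the regression equation:

ŷ = 39.9842 + 4.2289 × 7.71
ŷ = 39.9842 + 32.6048
ŷ = 72.5890

This is a point prediction; actual observations scatter around it by roughly the residual standard deviation.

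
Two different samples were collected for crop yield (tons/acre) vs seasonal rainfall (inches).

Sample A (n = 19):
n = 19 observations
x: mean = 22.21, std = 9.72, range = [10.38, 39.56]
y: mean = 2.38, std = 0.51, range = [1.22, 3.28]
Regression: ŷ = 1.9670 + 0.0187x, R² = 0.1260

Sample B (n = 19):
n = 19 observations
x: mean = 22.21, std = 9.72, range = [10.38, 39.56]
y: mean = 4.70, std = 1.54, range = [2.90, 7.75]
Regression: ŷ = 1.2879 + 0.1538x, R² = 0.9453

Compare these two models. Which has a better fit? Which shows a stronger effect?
Model B has the better fit (R² = 0.9453 vs 0.1260). Model B shows the stronger effect (|β₁| = 0.1538 vs 0.0187).

Model Comparison:

Which explains more variance? (R²)
- Model A: R² = 0.1260 → 12.60% of variance in crop yield explained
- Model B: R² = 0.9453 → 94.53% of variance in crop yield explained
- 0.9453 > 0.1260 → Model B has the better fit

Effect size (slope magnitude):
- Model A: β₁ = 0.0187 → predicted crop yield rises 0.0187 tons/acre per additional inch of rainfall
- Model B: β₁ = 0.1538 → predicted crop yield rises 0.1538 tons/acre per additional inch of rainfall
- |0.0187| < |0.1538| → Model B shows the stronger marginal effect

Note: R² measures how tightly points cluster around the line; β₁ measures how steep the line is — they answer different questions.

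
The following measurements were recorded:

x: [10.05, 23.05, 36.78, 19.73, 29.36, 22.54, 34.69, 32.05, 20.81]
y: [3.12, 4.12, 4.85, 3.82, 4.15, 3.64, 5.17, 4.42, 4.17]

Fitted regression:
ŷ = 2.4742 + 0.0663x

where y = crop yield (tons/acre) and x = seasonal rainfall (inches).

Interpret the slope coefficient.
For each additional inch of rainfall, predicted crop yield increases by approximately 0.0663 tons/acre.

The slope β₁ = 0.0663 gives the rate at which the fitted crop yield changes with rainfall.

Interpretation:
- Rainfall up by 1 inch → predicted crop yield increases by 0.0663 tons/acre
- This is a linear approximation: the same per-unit change is assumed across the whole observed x range
- The slope describes association in these data, not necessarily a causal effect

(β₀ = 2.4742 is the fitted value at x = 0 and is not part of the slope interpretation.)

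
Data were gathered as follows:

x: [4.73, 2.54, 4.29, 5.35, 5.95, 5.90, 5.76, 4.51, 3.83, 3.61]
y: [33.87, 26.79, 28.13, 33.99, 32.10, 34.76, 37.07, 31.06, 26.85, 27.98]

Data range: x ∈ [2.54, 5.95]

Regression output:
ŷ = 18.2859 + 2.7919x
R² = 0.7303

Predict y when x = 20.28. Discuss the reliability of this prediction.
ŷ = 74.9056, but this is extrapolation (above the data range [2.54, 5.95]) and may be unreliable.

Prediction calculation:
ŷ = 18.2859 + 2.7919 × 20.28
ŷ = 74.9056

Reliability:
- Data range: x ∈ [2.54, 5.95]
- Prediction point: x = 20.28 is 14.33 units above the observed range → this is EXTRAPOLATION, not interpolation

Why that matters here:
- R² describes fit only over the sampled x values; it says nothing about behaviour beyond them
- The linear relationship may not hold outside the observed range

The R² = 0.7303 only validates the fit within [2.54, 5.95]; treat ŷ = 74.9056 with caution.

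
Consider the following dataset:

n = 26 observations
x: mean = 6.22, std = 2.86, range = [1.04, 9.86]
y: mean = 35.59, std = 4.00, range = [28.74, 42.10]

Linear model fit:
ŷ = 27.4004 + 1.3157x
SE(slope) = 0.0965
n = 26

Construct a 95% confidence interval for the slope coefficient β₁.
The 95% CI for β₁ is (1.1165, 1.5149)

Confidence interval for the slope:

The 95% CI for β₁ is: β̂₁ ± t*(α/2, n-2) × SE(β̂₁)

Step 1: Find critical t-value
- Confidence level = 0.95
- Degrees of freedom = n - 2 = 26 - 2 = 24
- t*(α/2, 24) = 2.0639

Step 2: Calculate margin of error
Margin = 2.0639 × 0.0965 = 0.1992

Step 3: Construct interval
CI = 1.3157 ± 0.1992
CI = (1.1165, 1.5149)

Interpretation: intervals built this way capture the true β₁ in 95% of repeated samples; here the plausible range for the per-unit effect of x on y is 1.1165 to 1.5149.
The interval does not include 0, suggesting a significant linear relationship.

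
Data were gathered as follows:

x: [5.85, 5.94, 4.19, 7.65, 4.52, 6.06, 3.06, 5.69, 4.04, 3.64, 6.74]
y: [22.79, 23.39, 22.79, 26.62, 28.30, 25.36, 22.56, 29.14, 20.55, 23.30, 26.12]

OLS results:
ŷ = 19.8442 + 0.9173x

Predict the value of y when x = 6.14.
ŷ = 25.4764

x = 6.14 lies inside the observed range [3.06, 7.65], so the fitted equation applies directly:

ŷ = 19.8442 + 0.9173 × 6.14
ŷ = 19.8442 + 5.6322
ŷ = 25.4764

This is the fitted mean response at that x — an individual observation would come with a wider prediction interval.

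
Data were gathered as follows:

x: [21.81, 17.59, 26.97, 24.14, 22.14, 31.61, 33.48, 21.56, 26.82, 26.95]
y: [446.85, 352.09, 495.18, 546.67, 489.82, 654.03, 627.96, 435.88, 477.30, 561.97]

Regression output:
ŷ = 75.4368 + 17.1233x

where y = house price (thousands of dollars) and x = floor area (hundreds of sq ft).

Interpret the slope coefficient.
An increase of one hundred sq ft in floor area is associated with a 17.1233 thousand dollars increase in predicted house price.

β₁ = 17.1233 is the change in predicted house price (thousand dollars) per additional hundred sq ft of floor area.

Interpretation:
- Floor area up by 1 hundred sq ft → predicted house price increases by 17.1233 thousand dollars
- The effect is assumed constant over the observed range of x (linearity)

(β₀ = 75.4368 is the fitted value at x = 0 and is not part of the slope interpretation.)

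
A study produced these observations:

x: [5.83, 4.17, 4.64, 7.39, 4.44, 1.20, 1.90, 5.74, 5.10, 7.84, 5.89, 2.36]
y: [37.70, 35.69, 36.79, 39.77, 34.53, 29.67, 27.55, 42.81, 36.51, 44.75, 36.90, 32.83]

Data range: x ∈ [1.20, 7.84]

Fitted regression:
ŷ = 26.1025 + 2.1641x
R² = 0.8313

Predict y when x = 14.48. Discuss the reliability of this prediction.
The equation gives ŷ = 57.4387; however x = 14.48 is 6.64 units above the observed range, so this extrapolated value should not be trusted.

Prediction calculation:
ŷ = 26.1025 + 2.1641 × 14.48
ŷ = 57.4387

Reliability:
- Data range: x ∈ [1.20, 7.84]
- Prediction point: x = 14.48 is 6.64 units above the observed range → this is EXTRAPOLATION, not interpolation

Why that matters here:
- The standard error of prediction grows with (x − x̄)², and x = 14.48 is far from x̄ = 4.71
- R² describes fit only over the sampled x values; it says nothing about behaviour beyond them

The R² = 0.8313 only validates the fit within [1.20, 7.84]; treat ŷ = 57.4387 with caution.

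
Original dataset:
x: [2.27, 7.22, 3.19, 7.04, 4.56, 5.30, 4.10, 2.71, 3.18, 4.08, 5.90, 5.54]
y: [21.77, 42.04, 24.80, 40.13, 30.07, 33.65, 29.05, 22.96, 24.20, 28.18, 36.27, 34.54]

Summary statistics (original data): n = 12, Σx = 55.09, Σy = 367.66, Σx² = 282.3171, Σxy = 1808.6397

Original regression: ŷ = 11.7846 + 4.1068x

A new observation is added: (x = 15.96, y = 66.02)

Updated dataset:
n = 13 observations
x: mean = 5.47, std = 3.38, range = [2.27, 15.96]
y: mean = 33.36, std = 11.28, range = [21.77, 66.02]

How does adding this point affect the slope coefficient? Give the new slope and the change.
Adding the point moves β₁ from 4.1068 to 3.3088, i.e. it decreases by 0.7980 (-19.4%).

x = 15.96 lies well outside the original x-range [2.27, 7.22] (x̄ ≈ 4.59), so this observation has high leverage and can move the slope substantially.

Step 1: Update the sums with the new point (n goes from 12 to 13)
Σx  = 55.09 + 15.96 = 71.05
Σy  = 367.66 + 66.02 = 433.68
Σx² = 282.3171 + 15.96² = 282.3171 + 254.7216 = 537.0387
Σxy = 1808.6397 + 15.96×66.02 = 1808.6397 + 1053.6792 = 2862.3189

Step 2: Recompute the slope with b₁ = (nΣxy − ΣxΣy) / (nΣx² − (Σx)²)
Numerator   = 13×2862.3189 − 71.05×433.68 = 37210.1457 − 30812.9640 = 6397.1817
Denominator = 13×537.0387 − 71.05² = 6981.5031 − 5048.1025 = 1933.4006
b₁(new) = 6397.1817 / 1933.4006 = 3.3088

(Same formula on the original sums: (12×1808.6397 − 55.09×367.66) / (12×282.3171 − 55.09²) = 1449.2870 / 352.8971 = 4.1068, matching the given fit.)

Step 3: Change in slope
Δβ₁ = 3.3088 − 4.1068 = -0.7980
Relative change = -0.7980 / 4.1068 × 100% = -19.4%
→ the slope decreases when the point is added.

A high-leverage point only changes the slope if it is off the original line; here y = 66.02 is below the original trend, so the slope decreases.
In practice: check such a point for data-entry or measurement error; refit with and without it and report both if conclusions differ.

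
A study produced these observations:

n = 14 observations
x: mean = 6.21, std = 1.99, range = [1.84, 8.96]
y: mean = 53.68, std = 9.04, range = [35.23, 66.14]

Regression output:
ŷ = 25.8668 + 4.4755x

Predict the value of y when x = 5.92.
ŷ = 52.3618

Plug x = 5.92 into the fitted line:

ŷ = 25.8668 + 4.4755 × 5.92
ŷ = 25.8668 + 26.4950
ŷ = 52.3618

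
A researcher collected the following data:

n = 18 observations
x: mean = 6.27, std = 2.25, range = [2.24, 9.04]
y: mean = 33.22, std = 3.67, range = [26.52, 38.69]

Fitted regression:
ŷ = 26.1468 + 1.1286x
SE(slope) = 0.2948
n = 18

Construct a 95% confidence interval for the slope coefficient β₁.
The 95% CI for β₁ is (0.5037, 1.7535)

Confidence interval for the slope:

The 95% CI for β₁ is: β̂₁ ± t*(α/2, n-2) × SE(β̂₁)

Step 1: Find critical t-value
- Confidence level = 0.95
- Degrees of freedom = n - 2 = 18 - 2 = 16
- t*(α/2, 16) = 2.1199

Step 2: Calculate margin of error
Margin = 2.1199 × 0.2948 = 0.6249

Step 3: Construct interval
CI = 1.1286 ± 0.6249
CI = (0.5037, 1.7535)

Interpretation: intervals built this way capture the true β₁ in 95% of repeated samples; here the plausible range for the per-unit effect of x on y is 0.5037 to 1.7535.
The interval does not include 0, suggesting a significant linear relationship.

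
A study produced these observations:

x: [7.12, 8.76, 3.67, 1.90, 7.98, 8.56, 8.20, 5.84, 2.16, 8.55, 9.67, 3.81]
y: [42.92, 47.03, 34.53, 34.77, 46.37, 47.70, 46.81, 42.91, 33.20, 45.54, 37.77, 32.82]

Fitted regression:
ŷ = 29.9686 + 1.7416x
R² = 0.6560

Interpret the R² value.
About 65.60% of the variability in y is accounted for by the regression on x (R² = 0.6560) — a moderate linear fit.

R² (coefficient of determination) measures the proportion of variance in y explained by the regression model.

Here R² = 0.6560:
- Explained: 65.60% of the variation in y
- Unexplained (residual): 100% − 65.60% = 34.40%
- Rule of thumb (below 0.3 weak; 0.3 to below 0.7 moderate; 0.7 and above strong) → moderate

Note: R² never decreases when predictors are added, so it should not be used alone to compare models of different size.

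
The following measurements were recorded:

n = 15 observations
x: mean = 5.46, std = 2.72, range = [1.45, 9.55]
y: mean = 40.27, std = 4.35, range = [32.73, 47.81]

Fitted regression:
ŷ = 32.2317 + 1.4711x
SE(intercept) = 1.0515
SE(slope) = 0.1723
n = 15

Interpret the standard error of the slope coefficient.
SE(β̂₁) = 0.1723 is the estimated standard deviation of the slope estimate across repeated samples; relative to β̂₁ = 1.4711 that is 11.7%, a precise estimate.

What SE measures:
- The standard error quantifies the sampling variability of the coefficient estimate
- It is the estimated standard deviation of β̂₁ across hypothetical repeated samples of the same size
- Smaller SE → more precise estimate

Relative precision:
- SE / |β̂₁| = 0.1723 / 1.4711 = 11.7%
- Rule of thumb (under 20%: precise; 20% to under 50%: moderately precise; 50% or more: imprecise) → precise

Link to interval estimation: a confidence interval for β₁ is β̂₁ ± t* × 0.1723, so SE sets the half-width per unit of t*.

What drives SE(β̂₁): more residual scatter → larger SE; wider spread of x values → smaller SE.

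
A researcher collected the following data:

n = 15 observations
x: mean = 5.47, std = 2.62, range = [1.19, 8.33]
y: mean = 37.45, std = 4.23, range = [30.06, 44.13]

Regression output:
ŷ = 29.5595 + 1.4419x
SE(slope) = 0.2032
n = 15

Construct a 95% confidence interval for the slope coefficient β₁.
The 95% CI for β₁ is (1.0029, 1.8809)

Confidence interval for the slope:

The 95% CI for β₁ is: β̂₁ ± t*(α/2, n-2) × SE(β̂₁)

Step 1: Find critical t-value
- Confidence level = 0.95
- Degrees of freedom = n - 2 = 15 - 2 = 13
- t*(α/2, 13) = 2.1604

Step 2: Calculate margin of error
Margin = 2.1604 × 0.2032 = 0.4390

Step 3: Construct interval
CI = 1.4419 ± 0.4390
CI = (1.0029, 1.8809)

Interpretation: We are 95% confident that the true slope β₁ lies between 1.0029 and 1.8809.
Since 0 is outside the interval, a two-sided test at α = 0.05 would reject H₀: β₁ = 0.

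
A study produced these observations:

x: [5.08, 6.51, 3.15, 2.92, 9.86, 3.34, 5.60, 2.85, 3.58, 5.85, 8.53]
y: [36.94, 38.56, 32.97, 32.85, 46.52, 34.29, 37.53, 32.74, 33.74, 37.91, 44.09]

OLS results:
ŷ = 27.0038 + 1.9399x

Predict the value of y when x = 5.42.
ŷ = 37.5181

Plug x = 5.42 into the fitted line:

ŷ = 27.0038 + 1.9399 × 5.42
ŷ = 27.0038 + 10.5143
ŷ = 37.5181

This is the fitted mean response at that x — an individual observation would come with a wider prediction interval.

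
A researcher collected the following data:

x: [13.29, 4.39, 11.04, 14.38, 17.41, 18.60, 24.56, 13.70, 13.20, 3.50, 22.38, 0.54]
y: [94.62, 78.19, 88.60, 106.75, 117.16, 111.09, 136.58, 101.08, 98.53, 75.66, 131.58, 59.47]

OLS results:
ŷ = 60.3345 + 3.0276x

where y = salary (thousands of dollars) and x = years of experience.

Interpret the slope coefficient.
For each additional year of experience, predicted salary increases by approximately 3.0276 thousand dollars.

β₁ = 3.0276 is the change in predicted salary (thousand dollars) per additional year of experience.

Interpretation:
- Experience up by 1 year → predicted salary increases by 3.0276 thousand dollars
- This is a linear approximation: the same per-unit change is assumed across the whole observed x range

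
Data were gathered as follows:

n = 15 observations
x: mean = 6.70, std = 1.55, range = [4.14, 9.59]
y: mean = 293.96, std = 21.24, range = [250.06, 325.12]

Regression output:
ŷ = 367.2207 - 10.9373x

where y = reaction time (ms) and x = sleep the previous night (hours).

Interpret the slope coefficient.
For each additional hour of sleep, predicted reaction time decreases by approximately 10.9373 ms.

The slope β₁ = -10.9373 gives the rate at which the fitted reaction time changes with sleep.

Interpretation:
- Sleep up by 1 hour → predicted reaction time decreases by 10.9373 ms
- This is a linear approximation: the same per-unit change is assumed across the whole observed x range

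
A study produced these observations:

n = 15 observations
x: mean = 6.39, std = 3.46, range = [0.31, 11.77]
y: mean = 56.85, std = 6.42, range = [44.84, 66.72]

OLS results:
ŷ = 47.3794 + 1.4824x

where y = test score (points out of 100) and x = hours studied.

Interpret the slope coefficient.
For each additional hour of study time, predicted test score increases by approximately 1.4824 points.

The slope β₁ = 1.4824 gives the rate at which the fitted test score changes with study time.

Interpretation:
- Study time up by 1 hour → predicted test score increases by 1.4824 points
- The effect is assumed constant over the observed range of x (linearity)
- The slope describes association in these data, not necessarily a causal effect

The intercept β₀ = 47.3794 is the predicted test score when study time = 0.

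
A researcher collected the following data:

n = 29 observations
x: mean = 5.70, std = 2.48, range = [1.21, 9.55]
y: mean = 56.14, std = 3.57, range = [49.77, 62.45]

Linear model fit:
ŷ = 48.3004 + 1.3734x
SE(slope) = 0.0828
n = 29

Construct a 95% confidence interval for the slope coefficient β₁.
The 95% CI for β₁ is (1.2035, 1.5433)

Confidence interval for the slope:

The 95% CI for β₁ is: β̂₁ ± t*(α/2, n-2) × SE(β̂₁)

Step 1: Find critical t-value
- Confidence level = 0.95
- Degrees of freedom = n - 2 = 29 - 2 = 27
- t*(α/2, 27) = 2.0518

Step 2: Calculate margin of error
Margin = 2.0518 × 0.0828 = 0.1699

Step 3: Construct interval
CI = 1.3734 ± 0.1699
CI = (1.2035, 1.5433)

Interpretation: intervals built this way capture the true β₁ in 95% of repeated samples; here the plausible range for the per-unit effect of x on y is 1.2035 to 1.5433.
Since 0 is outside the interval, a two-sided test at α = 0.05 would reject H₀: β₁ = 0.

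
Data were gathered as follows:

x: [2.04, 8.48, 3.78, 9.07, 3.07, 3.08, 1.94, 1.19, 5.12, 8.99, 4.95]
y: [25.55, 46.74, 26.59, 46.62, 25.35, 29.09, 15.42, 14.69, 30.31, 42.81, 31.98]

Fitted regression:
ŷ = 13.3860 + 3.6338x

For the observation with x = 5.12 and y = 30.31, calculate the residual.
Residual = -1.6811

The residual is the difference between the actual value and the predicted value:

Residual = y - ŷ

Step 1: Calculate predicted value
ŷ = 13.3860 + 3.6338 × 5.12
ŷ = 31.9911

Step 2: Calculate residual
Residual = 30.31 - 31.9911
Residual = -1.6811

Interpretation: the model overestimates the actual value by 1.6811 at this point (negative residual → observation lies below the fitted line).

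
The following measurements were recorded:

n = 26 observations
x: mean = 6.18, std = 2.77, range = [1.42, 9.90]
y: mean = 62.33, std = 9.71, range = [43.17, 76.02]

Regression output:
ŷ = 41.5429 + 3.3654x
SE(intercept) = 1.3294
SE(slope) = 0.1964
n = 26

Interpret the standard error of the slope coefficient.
SE(slope) = 0.1964 measures the uncertainty in the estimated slope. The coefficient is estimated precisely (SE/|β̂₁| = 5.8%).

What SE measures:
- The standard error quantifies the sampling variability of the coefficient estimate
- It is the estimated standard deviation of β̂₁ across hypothetical repeated samples of the same size
- Smaller SE → more precise estimate

Relative precision:
- SE / |β̂₁| = 0.1964 / 3.3654 = 5.8%
- Rule of thumb (under 20%: precise; 20% to under 50%: moderately precise; 50% or more: imprecise) → precise

Link to interval estimation: a confidence interval for β₁ is β̂₁ ± t* × 0.1964, so SE sets the half-width per unit of t*.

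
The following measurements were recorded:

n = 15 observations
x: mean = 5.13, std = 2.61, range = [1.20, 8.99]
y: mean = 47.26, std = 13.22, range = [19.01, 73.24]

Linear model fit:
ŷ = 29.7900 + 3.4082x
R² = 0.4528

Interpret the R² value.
The model explains 45.28% of the variance in y (R² = 0.4528), leaving 54.72% unexplained; the fit is moderate.

R² = 1 − SS_res/SS_tot compares the residual scatter to the total scatter of y about its mean.

Here R² = 0.4528:
- Explained: 45.28% of the variation in y
- Unexplained (residual): 100% − 45.28% = 54.72%
- Rule of thumb (below 0.3 weak; 0.3 to below 0.7 moderate; 0.7 and above strong) → moderate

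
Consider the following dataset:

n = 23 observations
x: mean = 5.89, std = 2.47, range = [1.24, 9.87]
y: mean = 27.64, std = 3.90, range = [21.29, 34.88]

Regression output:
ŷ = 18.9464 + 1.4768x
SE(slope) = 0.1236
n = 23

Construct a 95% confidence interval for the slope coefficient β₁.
The 95% CI for β₁ is (1.2198, 1.7338)

Confidence interval for the slope:

The 95% CI for β₁ is: β̂₁ ± t*(α/2, n-2) × SE(β̂₁)

Step 1: Find critical t-value
- Confidence level = 0.95
- Degrees of freedom = n - 2 = 23 - 2 = 21
- t*(α/2, 21) = 2.0796

Step 2: Calculate margin of error
Margin = 2.0796 × 0.1236 = 0.2570

Step 3: Construct interval
CI = 1.4768 ± 0.2570
CI = (1.2198, 1.7338)

Interpretation: intervals built this way capture the true β₁ in 95% of repeated samples; here the plausible range for the per-unit effect of x on y is 1.2198 to 1.7338.
Both endpoints are positive, so the data support a genuinely positive slope at this confidence level.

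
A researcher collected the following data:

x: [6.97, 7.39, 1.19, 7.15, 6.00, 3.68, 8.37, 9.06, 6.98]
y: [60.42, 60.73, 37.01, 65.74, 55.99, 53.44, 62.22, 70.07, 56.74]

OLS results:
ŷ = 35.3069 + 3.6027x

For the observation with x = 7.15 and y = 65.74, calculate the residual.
Residual = 4.6738

The residual is the difference between the actual value and the predicted value:

Residual = y - ŷ

Step 1: Calculate predicted value
ŷ = 35.3069 + 3.6027 × 7.15
ŷ = 61.0662

Step 2: Calculate residual
Residual = 65.74 - 61.0662
Residual = 4.6738

Sign check: y > ŷ, so the point is above the line and the fit underestimates here.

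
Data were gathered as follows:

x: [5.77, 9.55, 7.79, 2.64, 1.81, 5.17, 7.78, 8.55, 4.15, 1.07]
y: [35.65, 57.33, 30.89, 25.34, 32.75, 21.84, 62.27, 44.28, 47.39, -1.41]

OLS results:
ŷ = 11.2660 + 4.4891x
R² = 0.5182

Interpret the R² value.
About 51.82% of the variability in y is accounted for by the regression on x (R² = 0.5182) — a moderate linear fit.

R² (coefficient of determination) measures the proportion of variance in y explained by the regression model.

Here R² = 0.5182:
- Explained: 51.82% of the variation in y
- Unexplained (residual): 100% − 51.82% = 48.18%
- Rule of thumb (below 0.3 weak; 0.3 to below 0.7 moderate; 0.7 and above strong) → moderate

Note: R² says nothing about causation, and a high R² does not by itself mean the linear form is appropriate — check the residuals.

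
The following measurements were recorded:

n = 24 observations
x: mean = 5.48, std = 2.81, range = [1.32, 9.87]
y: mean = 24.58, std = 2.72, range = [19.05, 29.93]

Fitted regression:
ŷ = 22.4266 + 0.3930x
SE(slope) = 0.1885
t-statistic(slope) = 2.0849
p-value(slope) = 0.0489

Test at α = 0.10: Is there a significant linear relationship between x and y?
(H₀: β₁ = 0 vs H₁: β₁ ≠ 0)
Reject H₀: p-value = 0.0489 < α = 0.10. The linear relationship is significant at the 10% level.

Hypothesis test for the slope coefficient:

H₀: β₁ = 0 (no linear relationship)
H₁: β₁ ≠ 0 (linear relationship exists)

Test statistic: t = β̂₁ / SE(β̂₁) = 0.3930 / 0.1885 = 2.0849

p = 0.0489: how often a slope estimate this far from 0 (in SE units) would arise by chance if β₁ were truly 0.

Decision rule: reject H₀ if p-value < α.
p-value = 0.0489 < α = 0.10 → reject H₀.

Conclusion: the linear association between x and y is significant at the 10% level.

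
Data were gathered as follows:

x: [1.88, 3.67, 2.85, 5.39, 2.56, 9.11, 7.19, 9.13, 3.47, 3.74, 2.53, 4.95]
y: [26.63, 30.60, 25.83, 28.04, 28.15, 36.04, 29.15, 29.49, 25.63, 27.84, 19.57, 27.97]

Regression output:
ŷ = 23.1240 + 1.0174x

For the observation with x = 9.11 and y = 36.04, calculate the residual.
Residual = 3.6475

The residual is the difference between the actual value and the predicted value:

Residual = y - ŷ

Step 1: Calculate predicted value
ŷ = 23.1240 + 1.0174 × 9.11
ŷ = 32.3925

Step 2: Calculate residual
Residual = 36.04 - 32.3925
Residual = 3.6475

Interpretation: the model underestimates the actual value by 3.6475 at this point (positive residual → observation lies above the fitted line).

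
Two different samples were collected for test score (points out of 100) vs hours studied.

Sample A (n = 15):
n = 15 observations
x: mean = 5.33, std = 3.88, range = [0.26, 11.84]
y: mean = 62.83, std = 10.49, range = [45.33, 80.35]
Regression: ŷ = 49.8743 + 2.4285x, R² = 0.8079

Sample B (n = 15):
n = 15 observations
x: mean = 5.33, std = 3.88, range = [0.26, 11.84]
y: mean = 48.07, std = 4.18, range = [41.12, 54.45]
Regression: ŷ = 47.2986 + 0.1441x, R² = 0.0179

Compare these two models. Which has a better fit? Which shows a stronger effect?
Model A has the better fit (R² = 0.8079 vs 0.0179). Model A shows the stronger effect (|β₁| = 2.4285 vs 0.1441).

Model Comparison:

Fit — compare R²:
- Model A: R² = 0.8079 → 80.79% of variance in test score explained
- Model B: R² = 0.0179 → 1.79% of variance in test score explained
- 0.8079 > 0.0179 → Model A has the better fit

Strength of effect — compare |β₁|:
- Model A: β₁ = 2.4285 → predicted test score rises 2.4285 points per additional hour of study time
- Model B: β₁ = 0.1441 → predicted test score rises 0.1441 points per additional hour of study time
- |2.4285| > |0.1441| → Model A shows the stronger marginal effect

Note: R² measures how tightly points cluster around the line; β₁ measures how steep the line is — they answer different questions.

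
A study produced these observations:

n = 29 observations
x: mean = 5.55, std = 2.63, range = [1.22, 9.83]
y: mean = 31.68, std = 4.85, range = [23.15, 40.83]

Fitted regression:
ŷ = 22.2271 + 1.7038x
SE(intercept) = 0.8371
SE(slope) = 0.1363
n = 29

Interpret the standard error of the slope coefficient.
SE(β̂₁) = 0.1363 is the estimated standard deviation of the slope estimate across repeated samples; relative to β̂₁ = 1.7038 that is 8.0%, a precise estimate.

SE(β̂₁) = 0.1363 says: if we drew many samples of n = 29 from the same population and refit each time, the fitted slopes would scatter with a standard deviation of roughly 0.1363 around the true β₁.

Relative precision:
- SE / |β̂₁| = 0.1363 / 1.7038 = 8.0%
- Rule of thumb (under 20%: precise; 20% to under 50%: moderately precise; 50% or more: imprecise) → precise

Link to interval estimation: a confidence interval for β₁ is β̂₁ ± t* × 0.1363, so SE sets the half-width per unit of t*.

What drives SE(β̂₁): wider spread of x values → smaller SE; larger n (here n = 29) → smaller SE.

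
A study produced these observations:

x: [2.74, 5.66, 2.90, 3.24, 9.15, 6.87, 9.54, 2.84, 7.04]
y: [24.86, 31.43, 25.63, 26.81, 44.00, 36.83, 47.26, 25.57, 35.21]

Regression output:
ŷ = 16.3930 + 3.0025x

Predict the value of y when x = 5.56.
ŷ = 33.0869

x = 5.56 lies inside the observed range [2.74, 9.54], so the fitted equation applies directly:

ŷ = 16.3930 + 3.0025 × 5.56
ŷ = 16.3930 + 16.6939
ŷ = 33.0869

This is a point prediction; actual observations scatter around it by roughly the residual standard deviation.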